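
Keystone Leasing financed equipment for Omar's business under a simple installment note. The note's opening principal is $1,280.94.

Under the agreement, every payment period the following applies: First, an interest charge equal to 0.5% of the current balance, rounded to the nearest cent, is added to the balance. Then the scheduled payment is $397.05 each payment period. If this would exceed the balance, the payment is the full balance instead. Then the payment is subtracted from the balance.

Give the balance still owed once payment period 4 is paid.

$0.00

Payment period 1: opening $1,280.94; interest $6.40 → $1,287.34; payment $397.05; balance $890.29
Payment period 2: opening $890.29; interest $4.45 → $894.74; payment $397.05; balance $497.69
Payment period 3: opening $497.69; interest $2.49 → $500.18; payment $397.05; balance $103.13
Payment period 4: opening $103.13; interest $0.52 → $103.65; payment $103.65; balance $0.00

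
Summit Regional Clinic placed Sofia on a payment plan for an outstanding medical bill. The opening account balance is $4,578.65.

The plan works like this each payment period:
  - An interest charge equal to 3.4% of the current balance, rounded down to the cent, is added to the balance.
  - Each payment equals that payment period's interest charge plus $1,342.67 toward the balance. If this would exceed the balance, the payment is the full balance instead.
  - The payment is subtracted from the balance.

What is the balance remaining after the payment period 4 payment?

# | Opening | Interest | Payment | End bal
1 | $4,578.65 | $155.67 | $1,498.34 | $3,235.98
2 | $3,235.98 | $110.02 | $1,452.69 | $1,893.31
3 | $1,893.31 | $64.37 | $1,407.04 | $550.64
4 | $550.64 | $18.72 | $569.36 | $0.00

$0.00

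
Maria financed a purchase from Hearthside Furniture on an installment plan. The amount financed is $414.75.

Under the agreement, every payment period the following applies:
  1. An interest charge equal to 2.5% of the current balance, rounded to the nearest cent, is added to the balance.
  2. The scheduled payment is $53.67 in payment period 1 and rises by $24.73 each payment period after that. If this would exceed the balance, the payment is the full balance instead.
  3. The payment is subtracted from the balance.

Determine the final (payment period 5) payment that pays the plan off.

$86.18

Payment period 1: opening $414.75; interest $10.37 → $425.12; payment $53.67; balance $371.45
Payment period 2: opening $371.45; interest $9.29 → $380.74; payment $78.40; balance $302.34
Payment period 3: opening $302.34; interest $7.56 → $309.90; payment $103.13; balance $206.77
Payment period 4: opening $206.77; interest $5.17 → $211.94; payment $127.86; balance $84.08
Payment period 5: opening $84.08; interest $2.10 → $86.18; payment $86.18; balance $0.00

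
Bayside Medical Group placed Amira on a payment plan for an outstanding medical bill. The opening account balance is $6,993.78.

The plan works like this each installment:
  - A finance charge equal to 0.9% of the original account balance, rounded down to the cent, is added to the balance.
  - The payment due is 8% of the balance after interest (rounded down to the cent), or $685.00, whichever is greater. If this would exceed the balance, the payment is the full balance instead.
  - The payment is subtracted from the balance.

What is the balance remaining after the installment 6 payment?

$3,261.42

Installment 1: $6,993.78 +$62.94 interest = $7,056.72; pay $685.00 → $6,371.72
Installment 2: $6,371.72 +$62.94 interest = $6,434.66; pay $685.00 → $5,749.66
Installment 3: $5,749.66 +$62.94 interest = $5,812.60; pay $685.00 → $5,127.60
Installment 4: $5,127.60 +$62.94 interest = $5,190.54; pay $685.00 → $4,505.54
Installment 5: $4,505.54 +$62.94 interest = $4,568.48; pay $685.00 → $3,883.48
Installment 6: $3,883.48 +$62.94 interest = $3,946.42; pay $685.00 → $3,261.42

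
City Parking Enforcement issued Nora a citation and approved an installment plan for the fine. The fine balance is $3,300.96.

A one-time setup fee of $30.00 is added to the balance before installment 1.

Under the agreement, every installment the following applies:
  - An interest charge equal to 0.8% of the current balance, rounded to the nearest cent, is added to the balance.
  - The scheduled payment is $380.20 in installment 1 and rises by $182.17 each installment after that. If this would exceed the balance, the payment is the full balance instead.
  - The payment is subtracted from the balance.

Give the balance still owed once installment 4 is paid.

$800.83

# | Opening | Interest | Payment | End bal
1 | $3,330.96 | $26.65 | $380.20 | $2,977.41
2 | $2,977.41 | $23.82 | $562.37 | $2,438.86
3 | $2,438.86 | $19.51 | $744.54 | $1,713.83
4 | $1,713.83 | $13.71 | $926.71 | $800.83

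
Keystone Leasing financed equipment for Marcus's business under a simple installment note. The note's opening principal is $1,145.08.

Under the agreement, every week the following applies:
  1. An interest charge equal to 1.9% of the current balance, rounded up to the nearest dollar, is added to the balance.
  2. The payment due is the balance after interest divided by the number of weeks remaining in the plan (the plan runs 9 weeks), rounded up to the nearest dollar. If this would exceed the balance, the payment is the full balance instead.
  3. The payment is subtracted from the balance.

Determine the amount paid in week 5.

Week 1: $1,145.08 +$22.00 interest = $1,167.08; pay $130.00 → $1,037.08
Week 2: $1,037.08 +$20.00 interest = $1,057.08; pay $133.00 → $924.08
Week 3: $924.08 +$18.00 interest = $942.08; pay $135.00 → $807.08
Week 4: $807.08 +$16.00 interest = $823.08; pay $138.00 → $685.08
Week 5: $685.08 +$14.00 interest = $699.08; pay $140.00 → $559.08

$140.00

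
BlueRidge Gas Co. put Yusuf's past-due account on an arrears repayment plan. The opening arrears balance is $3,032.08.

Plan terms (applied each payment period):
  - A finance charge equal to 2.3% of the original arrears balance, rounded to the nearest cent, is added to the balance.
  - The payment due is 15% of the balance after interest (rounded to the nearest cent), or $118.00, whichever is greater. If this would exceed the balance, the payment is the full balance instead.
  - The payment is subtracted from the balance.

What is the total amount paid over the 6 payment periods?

# | Opening | Interest | Payment | End bal
1 | $3,032.08 | $69.74 | $465.27 | $2,636.55
2 | $2,636.55 | $69.74 | $405.94 | $2,300.35
3 | $2,300.35 | $69.74 | $355.51 | $2,014.58
4 | $2,014.58 | $69.74 | $312.65 | $1,771.67
5 | $1,771.67 | $69.74 | $276.21 | $1,565.20
6 | $1,565.20 | $69.74 | $245.24 | $1,389.70
Total paid: $2,060.82

$2,060.82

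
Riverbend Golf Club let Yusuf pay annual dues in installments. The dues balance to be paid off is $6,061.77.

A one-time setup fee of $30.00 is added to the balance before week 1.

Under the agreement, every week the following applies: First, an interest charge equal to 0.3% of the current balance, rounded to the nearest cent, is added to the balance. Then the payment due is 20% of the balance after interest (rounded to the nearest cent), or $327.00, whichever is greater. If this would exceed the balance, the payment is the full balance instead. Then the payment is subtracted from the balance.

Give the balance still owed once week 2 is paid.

$3,922.16

# | Opening | Interest | Payment | End bal
1 | $6,091.77 | $18.28 | $1,222.01 | $4,888.04
2 | $4,888.04 | $14.66 | $980.54 | $3,922.16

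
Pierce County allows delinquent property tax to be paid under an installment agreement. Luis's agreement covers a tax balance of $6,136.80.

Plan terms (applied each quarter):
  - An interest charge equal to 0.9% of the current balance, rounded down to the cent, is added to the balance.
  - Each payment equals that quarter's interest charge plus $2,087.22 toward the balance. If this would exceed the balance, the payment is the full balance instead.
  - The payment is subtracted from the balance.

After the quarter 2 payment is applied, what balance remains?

$1,962.36

# | Opening | Interest | Payment | End bal
1 | $6,136.80 | $55.23 | $2,142.45 | $4,049.58
2 | $4,049.58 | $36.44 | $2,123.66 | $1,962.36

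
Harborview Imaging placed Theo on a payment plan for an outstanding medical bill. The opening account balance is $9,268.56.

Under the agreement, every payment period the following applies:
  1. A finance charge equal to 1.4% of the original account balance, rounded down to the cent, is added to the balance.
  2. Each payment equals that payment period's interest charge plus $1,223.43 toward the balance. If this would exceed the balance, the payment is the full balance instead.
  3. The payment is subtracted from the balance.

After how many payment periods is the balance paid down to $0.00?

8

# | Opening | Interest | Payment | End bal
1 | $9,268.56 | $129.75 | $1,353.18 | $8,045.13
2 | $8,045.13 | $129.75 | $1,353.18 | $6,821.70
3 | $6,821.70 | $129.75 | $1,353.18 | $5,598.27
4 | $5,598.27 | $129.75 | $1,353.18 | $4,374.84
5 | $4,374.84 | $129.75 | $1,353.18 | $3,151.41
6 | $3,151.41 | $129.75 | $1,353.18 | $1,927.98
7 | $1,927.98 | $129.75 | $1,353.18 | $704.55
8 | $704.55 | $129.75 | $834.30 | $0.00
Balance reaches $0.00 in payment period 8.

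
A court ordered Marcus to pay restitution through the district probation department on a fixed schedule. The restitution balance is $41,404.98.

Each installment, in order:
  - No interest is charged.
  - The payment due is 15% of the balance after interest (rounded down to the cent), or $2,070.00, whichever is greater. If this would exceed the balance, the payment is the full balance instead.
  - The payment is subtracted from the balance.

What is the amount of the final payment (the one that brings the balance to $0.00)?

$853.51

Installment 1: $41,404.98 − $6,210.74 → $35,194.24
Installment 2: $35,194.24 − $5,279.13 → $29,915.11
Installment 3: $29,915.11 − $4,487.26 → $25,427.85
Installment 4: $25,427.85 − $3,814.17 → $21,613.68
Installment 5: $21,613.68 − $3,242.05 → $18,371.63
Installment 6: $18,371.63 − $2,755.74 → $15,615.89
Installment 7: $15,615.89 − $2,342.38 → $13,273.51
Installment 8: $13,273.51 − $2,070.00 → $11,203.51
Installment 9: $11,203.51 − $2,070.00 → $9,133.51
Installment 10: $9,133.51 − $2,070.00 → $7,063.51
Installment 11: $7,063.51 − $2,070.00 → $4,993.51
Installment 12: $4,993.51 − $2,070.00 → $2,923.51
Installment 13: $2,923.51 − $2,070.00 → $853.51
Installment 14: $853.51 − $853.51 → $0.00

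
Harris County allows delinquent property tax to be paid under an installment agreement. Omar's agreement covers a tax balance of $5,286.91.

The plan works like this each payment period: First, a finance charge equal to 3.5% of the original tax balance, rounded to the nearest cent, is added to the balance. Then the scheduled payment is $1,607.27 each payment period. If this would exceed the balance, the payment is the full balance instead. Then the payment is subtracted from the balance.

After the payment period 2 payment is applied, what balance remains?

Payment period 1: $5,286.91 +$185.04 interest = $5,471.95; pay $1,607.27 → $3,864.68
Payment period 2: $3,864.68 +$185.04 interest = $4,049.72; pay $1,607.27 → $2,442.45

$2,442.45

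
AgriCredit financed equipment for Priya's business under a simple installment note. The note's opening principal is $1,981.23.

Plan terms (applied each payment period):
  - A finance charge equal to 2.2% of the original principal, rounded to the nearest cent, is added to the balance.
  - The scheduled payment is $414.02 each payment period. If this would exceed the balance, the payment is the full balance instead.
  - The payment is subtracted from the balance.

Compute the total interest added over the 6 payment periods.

$261.54

# | Opening | Interest | Payment | End bal
1 | $1,981.23 | $43.59 | $414.02 | $1,610.80
2 | $1,610.80 | $43.59 | $414.02 | $1,240.37
3 | $1,240.37 | $43.59 | $414.02 | $869.94
4 | $869.94 | $43.59 | $414.02 | $499.51
5 | $499.51 | $43.59 | $414.02 | $129.08
6 | $129.08 | $43.59 | $172.67 | $0.00
Total interest: $43.59 + $43.59 + $43.59 + $43.59 + $43.59 + $43.59 = $261.54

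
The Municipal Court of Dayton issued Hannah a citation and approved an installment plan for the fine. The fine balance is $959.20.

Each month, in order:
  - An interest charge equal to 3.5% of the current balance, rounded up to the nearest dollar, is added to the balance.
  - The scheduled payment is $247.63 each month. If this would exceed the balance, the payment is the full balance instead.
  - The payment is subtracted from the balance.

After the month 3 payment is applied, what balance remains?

$296.31

# | Opening | Interest | Payment | End bal
1 | $959.20 | $34.00 | $247.63 | $745.57
2 | $745.57 | $27.00 | $247.63 | $524.94
3 | $524.94 | $19.00 | $247.63 | $296.31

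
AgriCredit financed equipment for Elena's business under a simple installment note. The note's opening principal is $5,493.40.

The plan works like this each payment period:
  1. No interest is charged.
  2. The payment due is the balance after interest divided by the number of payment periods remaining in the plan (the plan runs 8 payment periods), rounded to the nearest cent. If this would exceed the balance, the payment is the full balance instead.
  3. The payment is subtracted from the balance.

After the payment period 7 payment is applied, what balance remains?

Payment period 1: opening $5,493.40; payment $686.68; balance $4,806.72
Payment period 2: opening $4,806.72; payment $686.67; balance $4,120.05
Payment period 3: opening $4,120.05; payment $686.68; balance $3,433.37
Payment period 4: opening $3,433.37; payment $686.67; balance $2,746.70
Payment period 5: opening $2,746.70; payment $686.68; balance $2,060.02
Payment period 6: opening $2,060.02; payment $686.67; balance $1,373.35
Payment period 7: opening $1,373.35; payment $686.68; balance $686.67

$686.67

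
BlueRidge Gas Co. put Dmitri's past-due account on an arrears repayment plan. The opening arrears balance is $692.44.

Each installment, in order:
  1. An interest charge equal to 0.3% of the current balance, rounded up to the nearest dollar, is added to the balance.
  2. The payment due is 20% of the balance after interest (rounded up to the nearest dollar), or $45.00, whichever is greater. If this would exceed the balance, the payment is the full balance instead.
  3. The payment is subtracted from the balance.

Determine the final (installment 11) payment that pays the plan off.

$9.44

Installment 1: opening $692.44; interest $3.00 → $695.44; payment $140.00; balance $555.44
Installment 2: opening $555.44; interest $2.00 → $557.44; payment $112.00; balance $445.44
Installment 3: opening $445.44; interest $2.00 → $447.44; payment $90.00; balance $357.44
Installment 4: opening $357.44; interest $2.00 → $359.44; payment $72.00; balance $287.44
Installment 5: opening $287.44; interest $1.00 → $288.44; payment $58.00; balance $230.44
Installment 6: opening $230.44; interest $1.00 → $231.44; payment $47.00; balance $184.44
Installment 7: opening $184.44; interest $1.00 → $185.44; payment $45.00; balance $140.44
Installment 8: opening $140.44; interest $1.00 → $141.44; payment $45.00; balance $96.44
Installment 9: opening $96.44; interest $1.00 → $97.44; payment $45.00; balance $52.44
Installment 10: opening $52.44; interest $1.00 → $53.44; payment $45.00; balance $8.44
Installment 11: opening $8.44; interest $1.00 → $9.44; payment $9.44; balance $0.00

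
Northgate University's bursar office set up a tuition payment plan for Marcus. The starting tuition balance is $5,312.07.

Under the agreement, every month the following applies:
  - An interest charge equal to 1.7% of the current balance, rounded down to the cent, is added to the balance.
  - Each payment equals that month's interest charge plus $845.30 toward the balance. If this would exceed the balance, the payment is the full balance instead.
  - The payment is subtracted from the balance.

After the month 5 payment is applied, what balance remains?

$1,085.57

Month 1: $5,312.07 +$90.30 interest = $5,402.37; pay $935.60 → $4,466.77
Month 2: $4,466.77 +$75.93 interest = $4,542.70; pay $921.23 → $3,621.47
Month 3: $3,621.47 +$61.56 interest = $3,683.03; pay $906.86 → $2,776.17
Month 4: $2,776.17 +$47.19 interest = $2,823.36; pay $892.49 → $1,930.87
Month 5: $1,930.87 +$32.82 interest = $1,963.69; pay $878.12 → $1,085.57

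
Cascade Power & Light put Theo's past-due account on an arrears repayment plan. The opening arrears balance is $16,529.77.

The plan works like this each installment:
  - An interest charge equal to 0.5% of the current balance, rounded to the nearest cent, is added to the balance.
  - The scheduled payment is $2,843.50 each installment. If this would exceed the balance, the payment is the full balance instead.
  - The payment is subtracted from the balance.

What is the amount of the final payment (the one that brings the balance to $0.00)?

Installment 1: opening $16,529.77; interest $82.65 → $16,612.42; payment $2,843.50; balance $13,768.92
Installment 2: opening $13,768.92; interest $68.84 → $13,837.76; payment $2,843.50; balance $10,994.26
Installment 3: opening $10,994.26; interest $54.97 → $11,049.23; payment $2,843.50; balance $8,205.73
Installment 4: opening $8,205.73; interest $41.03 → $8,246.76; payment $2,843.50; balance $5,403.26
Installment 5: opening $5,403.26; interest $27.02 → $5,430.28; payment $2,843.50; balance $2,586.78
Installment 6: opening $2,586.78; interest $12.93 → $2,599.71; payment $2,599.71; balance $0.00

$2,599.71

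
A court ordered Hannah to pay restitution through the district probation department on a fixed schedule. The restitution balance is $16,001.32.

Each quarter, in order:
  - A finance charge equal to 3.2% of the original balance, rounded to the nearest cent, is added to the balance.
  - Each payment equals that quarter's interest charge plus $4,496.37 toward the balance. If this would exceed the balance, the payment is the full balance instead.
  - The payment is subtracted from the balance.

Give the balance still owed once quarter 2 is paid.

$7,008.58

Quarter 1: opening $16,001.32; interest $512.04 → $16,513.36; payment $5,008.41; balance $11,504.95
Quarter 2: opening $11,504.95; interest $512.04 → $12,016.99; payment $5,008.41; balance $7,008.58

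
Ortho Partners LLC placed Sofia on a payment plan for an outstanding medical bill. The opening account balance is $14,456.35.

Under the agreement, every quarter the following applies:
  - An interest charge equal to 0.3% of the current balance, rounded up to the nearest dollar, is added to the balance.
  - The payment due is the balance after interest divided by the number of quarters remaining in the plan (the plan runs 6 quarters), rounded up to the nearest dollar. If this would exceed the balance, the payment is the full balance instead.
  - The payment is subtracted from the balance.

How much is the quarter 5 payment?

Quarter 1: $14,456.35 +$44.00 interest = $14,500.35; pay $2,417.00 → $12,083.35
Quarter 2: $12,083.35 +$37.00 interest = $12,120.35; pay $2,425.00 → $9,695.35
Quarter 3: $9,695.35 +$30.00 interest = $9,725.35; pay $2,432.00 → $7,293.35
Quarter 4: $7,293.35 +$22.00 interest = $7,315.35; pay $2,439.00 → $4,876.35
Quarter 5: $4,876.35 +$15.00 interest = $4,891.35; pay $2,446.00 → $2,445.35

$2,446.00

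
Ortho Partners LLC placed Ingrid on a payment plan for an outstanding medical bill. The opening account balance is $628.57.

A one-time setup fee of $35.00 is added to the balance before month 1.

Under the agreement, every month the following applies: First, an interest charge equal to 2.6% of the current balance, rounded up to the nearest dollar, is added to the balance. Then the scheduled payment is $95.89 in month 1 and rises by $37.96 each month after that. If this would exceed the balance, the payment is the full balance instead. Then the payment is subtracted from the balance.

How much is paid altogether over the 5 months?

$722.57

# | Opening | Interest | Payment | End bal
1 | $663.57 | $18.00 | $95.89 | $585.68
2 | $585.68 | $16.00 | $133.85 | $467.83
3 | $467.83 | $13.00 | $171.81 | $309.02
4 | $309.02 | $9.00 | $209.77 | $108.25
5 | $108.25 | $3.00 | $111.25 | $0.00
Total paid: $722.57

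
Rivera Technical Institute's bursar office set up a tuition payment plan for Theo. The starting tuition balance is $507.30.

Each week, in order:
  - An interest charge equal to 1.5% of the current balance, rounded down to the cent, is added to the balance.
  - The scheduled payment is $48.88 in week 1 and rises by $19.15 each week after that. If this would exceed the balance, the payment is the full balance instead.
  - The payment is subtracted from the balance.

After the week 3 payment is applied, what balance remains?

$323.87

# | Opening | Interest | Payment | End bal
1 | $507.30 | $7.60 | $48.88 | $466.02
2 | $466.02 | $6.99 | $68.03 | $404.98
3 | $404.98 | $6.07 | $87.18 | $323.87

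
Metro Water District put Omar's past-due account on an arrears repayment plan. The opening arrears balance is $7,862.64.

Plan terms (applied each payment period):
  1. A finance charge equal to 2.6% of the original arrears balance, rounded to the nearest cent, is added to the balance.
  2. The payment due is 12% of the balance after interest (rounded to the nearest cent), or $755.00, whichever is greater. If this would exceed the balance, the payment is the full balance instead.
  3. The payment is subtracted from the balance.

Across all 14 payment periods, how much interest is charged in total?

Payment period 1: opening $7,862.64; interest $204.43 → $8,067.07; payment $968.05; balance $7,099.02
Payment period 2: opening $7,099.02; interest $204.43 → $7,303.45; payment $876.41; balance $6,427.04
Payment period 3: opening $6,427.04; interest $204.43 → $6,631.47; payment $795.78; balance $5,835.69
Payment period 4: opening $5,835.69; interest $204.43 → $6,040.12; payment $755.00; balance $5,285.12
Payment period 5: opening $5,285.12; interest $204.43 → $5,489.55; payment $755.00; balance $4,734.55
Payment period 6: opening $4,734.55; interest $204.43 → $4,938.98; payment $755.00; balance $4,183.98
Payment period 7: opening $4,183.98; interest $204.43 → $4,388.41; payment $755.00; balance $3,633.41
Payment period 8: opening $3,633.41; interest $204.43 → $3,837.84; payment $755.00; balance $3,082.84
Payment period 9: opening $3,082.84; interest $204.43 → $3,287.27; payment $755.00; balance $2,532.27
Payment period 10: opening $2,532.27; interest $204.43 → $2,736.70; payment $755.00; balance $1,981.70
Payment period 11: opening $1,981.70; interest $204.43 → $2,186.13; payment $755.00; balance $1,431.13
Payment period 12: opening $1,431.13; interest $204.43 → $1,635.56; payment $755.00; balance $880.56
Payment period 13: opening $880.56; interest $204.43 → $1,084.99; payment $755.00; balance $329.99
Payment period 14: opening $329.99; interest $204.43 → $534.42; payment $534.42; balance $0.00
Total interest: $204.43 + $204.43 + $204.43 + $204.43 + $204.43 + $204.43 + $204.43 + $204.43 + $204.43 + $204.43 + $204.43 + $204.43 + $204.43 + $204.43 = $2,862.02

$2,862.02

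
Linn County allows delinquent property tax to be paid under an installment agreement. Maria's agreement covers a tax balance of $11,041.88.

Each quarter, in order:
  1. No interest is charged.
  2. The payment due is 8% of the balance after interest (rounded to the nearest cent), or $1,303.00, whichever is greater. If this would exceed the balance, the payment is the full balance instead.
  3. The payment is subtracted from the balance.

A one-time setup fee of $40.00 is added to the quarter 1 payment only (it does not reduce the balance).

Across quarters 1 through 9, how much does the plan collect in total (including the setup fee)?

$11,081.88

# | Opening | Payment | Fee | End bal
1 | $11,041.88 | $1,303.00 | $40.00 | $9,738.88
2 | $9,738.88 | $1,303.00 | — | $8,435.88
3 | $8,435.88 | $1,303.00 | — | $7,132.88
4 | $7,132.88 | $1,303.00 | — | $5,829.88
5 | $5,829.88 | $1,303.00 | — | $4,526.88
6 | $4,526.88 | $1,303.00 | — | $3,223.88
7 | $3,223.88 | $1,303.00 | — | $1,920.88
8 | $1,920.88 | $1,303.00 | — | $617.88
9 | $617.88 | $617.88 | — | $0.00
Total paid: $11,081.88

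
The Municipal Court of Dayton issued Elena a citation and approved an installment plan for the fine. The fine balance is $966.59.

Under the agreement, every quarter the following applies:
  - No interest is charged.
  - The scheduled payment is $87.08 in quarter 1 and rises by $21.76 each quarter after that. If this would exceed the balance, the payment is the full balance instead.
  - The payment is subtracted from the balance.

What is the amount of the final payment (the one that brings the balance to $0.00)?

Quarter 1: opening $966.59; payment $87.08; balance $879.51
Quarter 2: opening $879.51; payment $108.84; balance $770.67
Quarter 3: opening $770.67; payment $130.60; balance $640.07
Quarter 4: opening $640.07; payment $152.36; balance $487.71
Quarter 5: opening $487.71; payment $174.12; balance $313.59
Quarter 6: opening $313.59; payment $195.88; balance $117.71
Quarter 7: opening $117.71; payment $117.71; balance $0.00

$117.71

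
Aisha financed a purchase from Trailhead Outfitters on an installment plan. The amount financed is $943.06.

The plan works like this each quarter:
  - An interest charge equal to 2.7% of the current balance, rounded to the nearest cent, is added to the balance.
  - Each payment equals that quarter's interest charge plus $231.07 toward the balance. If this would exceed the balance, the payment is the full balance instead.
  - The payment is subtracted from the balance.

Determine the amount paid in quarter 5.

Quarter 1: $943.06 +$25.46 interest = $968.52; pay $256.53 → $711.99
Quarter 2: $711.99 +$19.22 interest = $731.21; pay $250.29 → $480.92
Quarter 3: $480.92 +$12.98 interest = $493.90; pay $244.05 → $249.85
Quarter 4: $249.85 +$6.75 interest = $256.60; pay $237.82 → $18.78
Quarter 5: $18.78 +$0.51 interest = $19.29; pay $19.29 → $0.00

$19.29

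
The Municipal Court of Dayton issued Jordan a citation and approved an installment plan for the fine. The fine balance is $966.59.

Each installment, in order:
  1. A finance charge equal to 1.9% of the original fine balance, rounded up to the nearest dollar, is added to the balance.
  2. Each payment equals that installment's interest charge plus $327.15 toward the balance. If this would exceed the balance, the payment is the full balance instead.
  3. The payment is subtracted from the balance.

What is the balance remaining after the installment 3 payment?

$0.00

Installment 1: $966.59 +$19.00 interest = $985.59; pay $346.15 → $639.44
Installment 2: $639.44 +$19.00 interest = $658.44; pay $346.15 → $312.29
Installment 3: $312.29 +$19.00 interest = $331.29; pay $331.29 → $0.00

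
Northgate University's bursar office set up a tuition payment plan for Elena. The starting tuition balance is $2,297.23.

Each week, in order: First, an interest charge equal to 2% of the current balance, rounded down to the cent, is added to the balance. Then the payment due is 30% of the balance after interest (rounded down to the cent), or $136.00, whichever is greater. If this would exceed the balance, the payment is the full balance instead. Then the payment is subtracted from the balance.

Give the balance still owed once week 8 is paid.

$36.14

# | Opening | Interest | Payment | End bal
1 | $2,297.23 | $45.94 | $702.95 | $1,640.22
2 | $1,640.22 | $32.80 | $501.90 | $1,171.12
3 | $1,171.12 | $23.42 | $358.36 | $836.18
4 | $836.18 | $16.72 | $255.87 | $597.03
5 | $597.03 | $11.94 | $182.69 | $426.28
6 | $426.28 | $8.52 | $136.00 | $298.80
7 | $298.80 | $5.97 | $136.00 | $168.77
8 | $168.77 | $3.37 | $136.00 | $36.14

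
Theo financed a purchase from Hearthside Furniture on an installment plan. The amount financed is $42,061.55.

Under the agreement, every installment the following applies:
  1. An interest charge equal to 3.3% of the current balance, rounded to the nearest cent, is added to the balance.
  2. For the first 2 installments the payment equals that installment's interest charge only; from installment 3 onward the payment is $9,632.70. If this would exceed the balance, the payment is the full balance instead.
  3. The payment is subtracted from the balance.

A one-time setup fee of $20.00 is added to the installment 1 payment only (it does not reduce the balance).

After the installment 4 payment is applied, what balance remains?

$25,300.14

# | Opening | Interest | Payment | Fee | End bal
1 | $42,061.55 | $1,388.03 | $1,388.03 | $20.00 | $42,061.55
2 | $42,061.55 | $1,388.03 | $1,388.03 | — | $42,061.55
3 | $42,061.55 | $1,388.03 | $9,632.70 | — | $33,816.88
4 | $33,816.88 | $1,115.96 | $9,632.70 | — | $25,300.14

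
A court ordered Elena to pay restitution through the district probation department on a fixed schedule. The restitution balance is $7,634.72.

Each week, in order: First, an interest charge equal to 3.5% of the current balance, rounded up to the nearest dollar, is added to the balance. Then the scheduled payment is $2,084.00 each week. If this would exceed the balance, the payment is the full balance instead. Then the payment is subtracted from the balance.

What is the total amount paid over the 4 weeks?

# | Opening | Interest | Payment | End bal
1 | $7,634.72 | $268.00 | $2,084.00 | $5,818.72
2 | $5,818.72 | $204.00 | $2,084.00 | $3,938.72
3 | $3,938.72 | $138.00 | $2,084.00 | $1,992.72
4 | $1,992.72 | $70.00 | $2,062.72 | $0.00
Total paid: $8,314.72

$8,314.72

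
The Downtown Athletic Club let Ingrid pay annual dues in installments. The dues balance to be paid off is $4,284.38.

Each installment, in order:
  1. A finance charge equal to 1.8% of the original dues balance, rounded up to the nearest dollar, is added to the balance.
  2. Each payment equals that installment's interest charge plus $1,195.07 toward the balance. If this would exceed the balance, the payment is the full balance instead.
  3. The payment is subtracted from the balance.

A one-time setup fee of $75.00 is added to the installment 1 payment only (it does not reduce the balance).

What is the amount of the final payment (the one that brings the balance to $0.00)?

# | Opening | Interest | Payment | Fee | End bal
1 | $4,284.38 | $78.00 | $1,273.07 | $75.00 | $3,089.31
2 | $3,089.31 | $78.00 | $1,273.07 | — | $1,894.24
3 | $1,894.24 | $78.00 | $1,273.07 | — | $699.17
4 | $699.17 | $78.00 | $777.17 | — | $0.00

$777.17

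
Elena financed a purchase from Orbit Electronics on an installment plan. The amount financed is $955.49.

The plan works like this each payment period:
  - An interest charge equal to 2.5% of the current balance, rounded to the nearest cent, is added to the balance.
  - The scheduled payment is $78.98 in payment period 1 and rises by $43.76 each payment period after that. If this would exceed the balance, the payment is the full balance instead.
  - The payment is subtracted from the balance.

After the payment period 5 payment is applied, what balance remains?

Payment period 1: $955.49 +$23.89 interest = $979.38; pay $78.98 → $900.40
Payment period 2: $900.40 +$22.51 interest = $922.91; pay $122.74 → $800.17
Payment period 3: $800.17 +$20.00 interest = $820.17; pay $166.50 → $653.67
Payment period 4: $653.67 +$16.34 interest = $670.01; pay $210.26 → $459.75
Payment period 5: $459.75 +$11.49 interest = $471.24; pay $254.02 → $217.22

$217.22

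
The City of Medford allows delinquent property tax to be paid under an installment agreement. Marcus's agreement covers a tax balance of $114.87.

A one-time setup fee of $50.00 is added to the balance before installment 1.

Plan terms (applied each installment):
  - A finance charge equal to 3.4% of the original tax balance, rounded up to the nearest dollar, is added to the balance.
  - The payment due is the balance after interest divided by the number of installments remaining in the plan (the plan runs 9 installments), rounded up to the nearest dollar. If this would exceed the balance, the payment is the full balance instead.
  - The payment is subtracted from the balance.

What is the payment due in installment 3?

Installment 1: opening $164.87; interest $4.00 → $168.87; payment $19.00; balance $149.87
Installment 2: opening $149.87; interest $4.00 → $153.87; payment $20.00; balance $133.87
Installment 3: opening $133.87; interest $4.00 → $137.87; payment $20.00; balance $117.87

$20.00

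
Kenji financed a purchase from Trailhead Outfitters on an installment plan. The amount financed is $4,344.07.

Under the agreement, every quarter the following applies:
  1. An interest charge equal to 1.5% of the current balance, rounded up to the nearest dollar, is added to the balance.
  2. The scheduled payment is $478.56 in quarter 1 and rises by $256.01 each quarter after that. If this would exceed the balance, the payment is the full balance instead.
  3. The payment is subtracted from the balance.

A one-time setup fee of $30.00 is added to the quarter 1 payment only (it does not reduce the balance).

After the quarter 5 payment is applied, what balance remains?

$0.00

Quarter 1: opening $4,344.07; interest $66.00 → $4,410.07; payment $478.56 (+ $30.00 fee); balance $3,931.51
Quarter 2: opening $3,931.51; interest $59.00 → $3,990.51; payment $734.57; balance $3,255.94
Quarter 3: opening $3,255.94; interest $49.00 → $3,304.94; payment $990.58; balance $2,314.36
Quarter 4: opening $2,314.36; interest $35.00 → $2,349.36; payment $1,246.59; balance $1,102.77
Quarter 5: opening $1,102.77; interest $17.00 → $1,119.77; payment $1,119.77; balance $0.00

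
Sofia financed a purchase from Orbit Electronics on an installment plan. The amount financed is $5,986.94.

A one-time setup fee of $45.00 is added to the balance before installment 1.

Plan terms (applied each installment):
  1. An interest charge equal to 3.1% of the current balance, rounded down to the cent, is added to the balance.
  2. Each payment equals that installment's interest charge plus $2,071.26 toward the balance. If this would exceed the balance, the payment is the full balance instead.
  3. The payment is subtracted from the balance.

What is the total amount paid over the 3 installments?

$6,400.28

Installment 1: opening $6,031.94; interest $186.99 → $6,218.93; payment $2,258.25; balance $3,960.68
Installment 2: opening $3,960.68; interest $122.78 → $4,083.46; payment $2,194.04; balance $1,889.42
Installment 3: opening $1,889.42; interest $58.57 → $1,947.99; payment $1,947.99; balance $0.00
Total paid: $6,400.28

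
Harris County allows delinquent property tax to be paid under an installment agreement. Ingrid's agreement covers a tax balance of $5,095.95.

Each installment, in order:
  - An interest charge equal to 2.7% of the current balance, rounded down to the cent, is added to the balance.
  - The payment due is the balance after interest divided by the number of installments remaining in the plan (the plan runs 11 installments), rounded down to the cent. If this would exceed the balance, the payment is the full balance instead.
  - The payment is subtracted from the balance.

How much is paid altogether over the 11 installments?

$6,000.46

# | Opening | Interest | Payment | End bal
1 | $5,095.95 | $137.59 | $475.77 | $4,757.77
2 | $4,757.77 | $128.45 | $488.62 | $4,397.60
3 | $4,397.60 | $118.73 | $501.81 | $4,014.52
4 | $4,014.52 | $108.39 | $515.36 | $3,607.55
5 | $3,607.55 | $97.40 | $529.27 | $3,175.68
6 | $3,175.68 | $85.74 | $543.57 | $2,717.85
7 | $2,717.85 | $73.38 | $558.24 | $2,232.99
8 | $2,232.99 | $60.29 | $573.32 | $1,719.96
9 | $1,719.96 | $46.43 | $588.79 | $1,177.60
10 | $1,177.60 | $31.79 | $604.69 | $604.70
11 | $604.70 | $16.32 | $621.02 | $0.00
Total paid: $6,000.46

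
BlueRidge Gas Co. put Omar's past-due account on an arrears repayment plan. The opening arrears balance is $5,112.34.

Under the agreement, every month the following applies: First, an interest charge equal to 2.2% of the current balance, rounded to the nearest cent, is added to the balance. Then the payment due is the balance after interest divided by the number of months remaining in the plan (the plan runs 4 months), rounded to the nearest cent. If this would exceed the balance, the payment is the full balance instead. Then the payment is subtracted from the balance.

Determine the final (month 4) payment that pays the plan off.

Month 1: $5,112.34 +$112.47 interest = $5,224.81; pay $1,306.20 → $3,918.61
Month 2: $3,918.61 +$86.21 interest = $4,004.82; pay $1,334.94 → $2,669.88
Month 3: $2,669.88 +$58.74 interest = $2,728.62; pay $1,364.31 → $1,364.31
Month 4: $1,364.31 +$30.01 interest = $1,394.32; pay $1,394.32 → $0.00

$1,394.32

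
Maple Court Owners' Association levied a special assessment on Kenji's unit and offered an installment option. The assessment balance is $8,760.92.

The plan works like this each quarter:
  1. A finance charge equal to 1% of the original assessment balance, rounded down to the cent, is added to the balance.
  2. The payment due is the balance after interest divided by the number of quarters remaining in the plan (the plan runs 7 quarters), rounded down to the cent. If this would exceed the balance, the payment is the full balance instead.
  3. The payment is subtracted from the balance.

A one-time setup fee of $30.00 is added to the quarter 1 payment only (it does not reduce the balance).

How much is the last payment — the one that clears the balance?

$1,478.70

Quarter 1: opening $8,760.92; interest $87.60 → $8,848.52; payment $1,264.07 (+ $30.00 fee); balance $7,584.45
Quarter 2: opening $7,584.45; interest $87.60 → $7,672.05; payment $1,278.67; balance $6,393.38
Quarter 3: opening $6,393.38; interest $87.60 → $6,480.98; payment $1,296.19; balance $5,184.79
Quarter 4: opening $5,184.79; interest $87.60 → $5,272.39; payment $1,318.09; balance $3,954.30
Quarter 5: opening $3,954.30; interest $87.60 → $4,041.90; payment $1,347.30; balance $2,694.60
Quarter 6: opening $2,694.60; interest $87.60 → $2,782.20; payment $1,391.10; balance $1,391.10
Quarter 7: opening $1,391.10; interest $87.60 → $1,478.70; payment $1,478.70; balance $0.00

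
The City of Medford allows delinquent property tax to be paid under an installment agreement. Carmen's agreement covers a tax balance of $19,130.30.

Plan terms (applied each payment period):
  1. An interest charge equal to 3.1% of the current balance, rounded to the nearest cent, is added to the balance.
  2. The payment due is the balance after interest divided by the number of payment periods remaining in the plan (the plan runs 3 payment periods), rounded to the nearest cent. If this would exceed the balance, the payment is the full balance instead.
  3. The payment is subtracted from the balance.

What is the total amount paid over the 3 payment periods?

Payment period 1: opening $19,130.30; interest $593.04 → $19,723.34; payment $6,574.45; balance $13,148.89
Payment period 2: opening $13,148.89; interest $407.62 → $13,556.51; payment $6,778.26; balance $6,778.25
Payment period 3: opening $6,778.25; interest $210.13 → $6,988.38; payment $6,988.38; balance $0.00
Total paid: $20,341.09

$20,341.09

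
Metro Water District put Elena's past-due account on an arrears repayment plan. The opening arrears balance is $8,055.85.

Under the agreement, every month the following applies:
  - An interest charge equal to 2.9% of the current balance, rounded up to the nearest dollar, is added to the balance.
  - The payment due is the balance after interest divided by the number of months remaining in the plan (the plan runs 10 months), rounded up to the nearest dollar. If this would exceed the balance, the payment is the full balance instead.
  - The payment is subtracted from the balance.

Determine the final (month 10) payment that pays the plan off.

Month 1: opening $8,055.85; interest $234.00 → $8,289.85; payment $829.00; balance $7,460.85
Month 2: opening $7,460.85; interest $217.00 → $7,677.85; payment $854.00; balance $6,823.85
Month 3: opening $6,823.85; interest $198.00 → $7,021.85; payment $878.00; balance $6,143.85
Month 4: opening $6,143.85; interest $179.00 → $6,322.85; payment $904.00; balance $5,418.85
Month 5: opening $5,418.85; interest $158.00 → $5,576.85; payment $930.00; balance $4,646.85
Month 6: opening $4,646.85; interest $135.00 → $4,781.85; payment $957.00; balance $3,824.85
Month 7: opening $3,824.85; interest $111.00 → $3,935.85; payment $984.00; balance $2,951.85
Month 8: opening $2,951.85; interest $86.00 → $3,037.85; payment $1,013.00; balance $2,024.85
Month 9: opening $2,024.85; interest $59.00 → $2,083.85; payment $1,042.00; balance $1,041.85
Month 10: opening $1,041.85; interest $31.00 → $1,072.85; payment $1,072.85; balance $0.00

$1,072.85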